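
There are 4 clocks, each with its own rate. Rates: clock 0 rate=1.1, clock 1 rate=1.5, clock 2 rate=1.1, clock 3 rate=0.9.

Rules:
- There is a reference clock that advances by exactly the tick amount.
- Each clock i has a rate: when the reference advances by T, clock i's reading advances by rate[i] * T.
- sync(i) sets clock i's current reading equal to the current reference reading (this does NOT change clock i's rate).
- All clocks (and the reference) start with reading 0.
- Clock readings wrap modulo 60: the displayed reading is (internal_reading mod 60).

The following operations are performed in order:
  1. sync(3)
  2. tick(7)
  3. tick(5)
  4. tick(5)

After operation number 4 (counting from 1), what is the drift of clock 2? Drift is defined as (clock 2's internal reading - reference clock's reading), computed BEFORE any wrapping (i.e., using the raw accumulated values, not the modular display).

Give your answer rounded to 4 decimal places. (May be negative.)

After op 1 sync(3): ref=0.0000 raw=[0.0000 0.0000 0.0000 0.0000]
After op 2 tick(7): ref=7.0000 raw=[7.7000 10.5000 7.7000 6.3000]
After op 3 tick(5): ref=12.0000 raw=[13.2000 18.0000 13.2000 10.8000]
After op 4 tick(5): ref=17.0000 raw=[18.7000 25.5000 18.7000 15.3000]
Drift of clock 2 after op 4: 18.7000 - 17.0000 = 1.7000

Answer: 1.7000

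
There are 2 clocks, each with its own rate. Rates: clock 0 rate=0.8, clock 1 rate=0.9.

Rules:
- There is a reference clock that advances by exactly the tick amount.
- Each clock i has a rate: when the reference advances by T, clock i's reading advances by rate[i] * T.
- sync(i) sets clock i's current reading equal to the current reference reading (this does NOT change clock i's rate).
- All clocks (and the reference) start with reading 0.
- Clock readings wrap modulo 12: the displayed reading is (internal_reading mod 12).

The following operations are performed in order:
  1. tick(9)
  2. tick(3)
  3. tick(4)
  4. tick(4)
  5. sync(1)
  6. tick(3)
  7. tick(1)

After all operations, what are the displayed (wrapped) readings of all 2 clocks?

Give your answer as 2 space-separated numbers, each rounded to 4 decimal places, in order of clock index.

After op 1 tick(9): ref=9.0000 raw=[7.2000 8.1000]
After op 2 tick(3): ref=12.0000 raw=[9.6000 10.8000]
After op 3 tick(4): ref=16.0000 raw=[12.8000 14.4000]
After op 4 tick(4): ref=20.0000 raw=[16.0000 18.0000]
After op 5 sync(1): ref=20.0000 raw=[16.0000 20.0000]
After op 6 tick(3): ref=23.0000 raw=[18.4000 22.7000]
After op 7 tick(1): ref=24.0000 raw=[19.2000 23.6000]
Wrap final raw readings (mod 12): 19.2000 mod 12 = 7.2000; 23.6000 mod 12 = 11.6000

Answer: 7.2000 11.6000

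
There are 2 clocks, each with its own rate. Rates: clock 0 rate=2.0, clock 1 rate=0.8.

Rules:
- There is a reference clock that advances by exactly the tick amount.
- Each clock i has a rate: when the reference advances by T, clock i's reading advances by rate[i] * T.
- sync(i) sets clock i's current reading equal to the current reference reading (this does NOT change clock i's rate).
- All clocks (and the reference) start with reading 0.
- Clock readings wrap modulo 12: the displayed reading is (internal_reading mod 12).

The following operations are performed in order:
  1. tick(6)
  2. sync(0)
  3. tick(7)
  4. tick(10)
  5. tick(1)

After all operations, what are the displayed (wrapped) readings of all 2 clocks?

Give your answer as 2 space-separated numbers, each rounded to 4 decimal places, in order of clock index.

Answer: 6.0000 7.2000

Derivation:
After op 1 tick(6): ref=6.0000 raw=[12.0000 4.8000]
After op 2 sync(0): ref=6.0000 raw=[6.0000 4.8000]
After op 3 tick(7): ref=13.0000 raw=[20.0000 10.4000]
After op 4 tick(10): ref=23.0000 raw=[40.0000 18.4000]
After op 5 tick(1): ref=24.0000 raw=[42.0000 19.2000]
Wrap final raw readings (mod 12): 42.0000 mod 12 = 6.0000; 19.2000 mod 12 = 7.2000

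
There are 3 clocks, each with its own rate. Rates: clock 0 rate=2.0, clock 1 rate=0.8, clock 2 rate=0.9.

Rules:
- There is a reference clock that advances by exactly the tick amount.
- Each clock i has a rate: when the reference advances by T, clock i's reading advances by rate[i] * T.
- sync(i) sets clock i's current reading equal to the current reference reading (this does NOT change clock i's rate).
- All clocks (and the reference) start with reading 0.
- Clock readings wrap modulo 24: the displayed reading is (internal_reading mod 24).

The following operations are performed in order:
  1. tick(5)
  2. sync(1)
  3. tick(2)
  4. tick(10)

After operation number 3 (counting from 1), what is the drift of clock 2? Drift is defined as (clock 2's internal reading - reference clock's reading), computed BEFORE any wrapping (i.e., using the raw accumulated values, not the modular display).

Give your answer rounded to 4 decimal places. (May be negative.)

Answer: -0.7000

Derivation:
After op 1 tick(5): ref=5.0000 raw=[10.0000 4.0000 4.5000]
After op 2 sync(1): ref=5.0000 raw=[10.0000 5.0000 4.5000]
After op 3 tick(2): ref=7.0000 raw=[14.0000 6.6000 6.3000]
Drift of clock 2 after op 3: 6.3000 - 7.0000 = -0.7000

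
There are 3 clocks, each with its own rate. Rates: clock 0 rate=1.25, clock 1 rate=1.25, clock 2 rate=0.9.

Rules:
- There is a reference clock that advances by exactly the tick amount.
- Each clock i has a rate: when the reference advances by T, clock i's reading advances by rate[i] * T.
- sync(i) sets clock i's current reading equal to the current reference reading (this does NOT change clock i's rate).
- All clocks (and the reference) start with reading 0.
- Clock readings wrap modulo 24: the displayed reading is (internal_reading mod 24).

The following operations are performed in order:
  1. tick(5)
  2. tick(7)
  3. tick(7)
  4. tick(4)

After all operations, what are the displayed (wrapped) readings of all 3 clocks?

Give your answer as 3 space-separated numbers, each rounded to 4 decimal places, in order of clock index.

Answer: 4.7500 4.7500 20.7000

Derivation:
After op 1 tick(5): ref=5.0000 raw=[6.2500 6.2500 4.5000]
After op 2 tick(7): ref=12.0000 raw=[15.0000 15.0000 10.8000]
After op 3 tick(7): ref=19.0000 raw=[23.7500 23.7500 17.1000]
After op 4 tick(4): ref=23.0000 raw=[28.7500 28.7500 20.7000]
Wrap final raw readings (mod 24): 28.7500 mod 24 = 4.7500; 28.7500 mod 24 = 4.7500; 20.7000 mod 24 = 20.7000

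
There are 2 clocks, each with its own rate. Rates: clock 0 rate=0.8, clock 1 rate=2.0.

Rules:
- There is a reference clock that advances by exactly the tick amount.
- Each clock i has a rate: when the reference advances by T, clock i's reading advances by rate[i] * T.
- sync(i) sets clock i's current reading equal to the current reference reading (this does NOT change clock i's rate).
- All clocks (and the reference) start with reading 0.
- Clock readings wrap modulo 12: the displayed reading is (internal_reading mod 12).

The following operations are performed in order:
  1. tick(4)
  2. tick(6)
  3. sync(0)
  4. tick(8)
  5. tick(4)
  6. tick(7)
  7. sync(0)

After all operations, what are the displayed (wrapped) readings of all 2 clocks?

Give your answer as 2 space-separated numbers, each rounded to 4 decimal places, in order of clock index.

After op 1 tick(4): ref=4.0000 raw=[3.2000 8.0000]
After op 2 tick(6): ref=10.0000 raw=[8.0000 20.0000]
After op 3 sync(0): ref=10.0000 raw=[10.0000 20.0000]
After op 4 tick(8): ref=18.0000 raw=[16.4000 36.0000]
After op 5 tick(4): ref=22.0000 raw=[19.6000 44.0000]
After op 6 tick(7): ref=29.0000 raw=[25.2000 58.0000]
After op 7 sync(0): ref=29.0000 raw=[29.0000 58.0000]
Wrap final raw readings (mod 12): 29.0000 mod 12 = 5.0000; 58.0000 mod 12 = 10.0000

Answer: 5.0000 10.0000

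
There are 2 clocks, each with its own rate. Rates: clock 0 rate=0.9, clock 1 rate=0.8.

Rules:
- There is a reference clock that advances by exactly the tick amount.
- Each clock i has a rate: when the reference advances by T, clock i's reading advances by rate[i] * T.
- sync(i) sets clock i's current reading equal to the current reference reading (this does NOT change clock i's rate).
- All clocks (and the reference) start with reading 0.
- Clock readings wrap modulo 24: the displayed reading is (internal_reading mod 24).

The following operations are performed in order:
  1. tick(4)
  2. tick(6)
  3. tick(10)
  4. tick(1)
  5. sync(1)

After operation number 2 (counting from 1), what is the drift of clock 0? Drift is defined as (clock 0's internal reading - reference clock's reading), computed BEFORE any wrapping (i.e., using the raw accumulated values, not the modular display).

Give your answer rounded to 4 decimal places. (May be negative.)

After op 1 tick(4): ref=4.0000 raw=[3.6000 3.2000]
After op 2 tick(6): ref=10.0000 raw=[9.0000 8.0000]
Drift of clock 0 after op 2: 9.0000 - 10.0000 = -1.0000

Answer: -1.0000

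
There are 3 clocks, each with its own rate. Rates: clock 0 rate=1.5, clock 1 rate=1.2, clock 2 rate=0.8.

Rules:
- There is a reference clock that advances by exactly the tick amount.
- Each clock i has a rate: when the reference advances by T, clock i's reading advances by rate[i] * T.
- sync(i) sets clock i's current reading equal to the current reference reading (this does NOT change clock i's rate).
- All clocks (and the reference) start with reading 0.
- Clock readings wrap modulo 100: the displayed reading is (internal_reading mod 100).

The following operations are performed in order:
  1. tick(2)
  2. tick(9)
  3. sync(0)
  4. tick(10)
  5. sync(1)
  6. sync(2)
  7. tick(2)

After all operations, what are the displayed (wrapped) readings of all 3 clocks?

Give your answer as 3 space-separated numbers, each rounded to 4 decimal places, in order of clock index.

Answer: 29.0000 23.4000 22.6000

Derivation:
After op 1 tick(2): ref=2.0000 raw=[3.0000 2.4000 1.6000]
After op 2 tick(9): ref=11.0000 raw=[16.5000 13.2000 8.8000]
After op 3 sync(0): ref=11.0000 raw=[11.0000 13.2000 8.8000]
After op 4 tick(10): ref=21.0000 raw=[26.0000 25.2000 16.8000]
After op 5 sync(1): ref=21.0000 raw=[26.0000 21.0000 16.8000]
After op 6 sync(2): ref=21.0000 raw=[26.0000 21.0000 21.0000]
After op 7 tick(2): ref=23.0000 raw=[29.0000 23.4000 22.6000]
Wrap final raw readings (mod 100): 29.0000 mod 100 = 29.0000; 23.4000 mod 100 = 23.4000; 22.6000 mod 100 = 22.6000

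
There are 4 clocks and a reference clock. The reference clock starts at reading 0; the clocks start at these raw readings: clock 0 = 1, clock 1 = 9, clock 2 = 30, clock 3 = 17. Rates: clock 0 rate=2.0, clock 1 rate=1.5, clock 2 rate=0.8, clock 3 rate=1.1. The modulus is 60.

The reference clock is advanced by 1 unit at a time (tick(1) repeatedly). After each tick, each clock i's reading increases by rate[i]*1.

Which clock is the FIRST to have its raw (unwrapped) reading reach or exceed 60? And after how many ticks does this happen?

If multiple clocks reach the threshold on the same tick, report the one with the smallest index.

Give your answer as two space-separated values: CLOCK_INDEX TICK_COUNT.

clock 0: start=1, rate=2.0, needs 60-1 = 59; ticks = ceil(59/2.0) = ceil(29.5000) = 30; reading at tick 30 = 1 + 2.0*30 = 61.0000
clock 1: start=9, rate=1.5, needs 60-9 = 51; ticks = ceil(51/1.5) = ceil(34.0000) = 34; reading at tick 34 = 9 + 1.5*34 = 60.0000
clock 2: start=30, rate=0.8, needs 60-30 = 30; ticks = ceil(30/0.8) = ceil(37.5000) = 38; reading at tick 38 = 30 + 0.8*38 = 60.4000
clock 3: start=17, rate=1.1, needs 60-17 = 43; ticks = ceil(43/1.1) = ceil(39.0909) = 40; reading at tick 40 = 17 + 1.1*40 = 61.0000
Minimum tick count = 30; winners = [0]; smallest index = 0

Answer: 0 30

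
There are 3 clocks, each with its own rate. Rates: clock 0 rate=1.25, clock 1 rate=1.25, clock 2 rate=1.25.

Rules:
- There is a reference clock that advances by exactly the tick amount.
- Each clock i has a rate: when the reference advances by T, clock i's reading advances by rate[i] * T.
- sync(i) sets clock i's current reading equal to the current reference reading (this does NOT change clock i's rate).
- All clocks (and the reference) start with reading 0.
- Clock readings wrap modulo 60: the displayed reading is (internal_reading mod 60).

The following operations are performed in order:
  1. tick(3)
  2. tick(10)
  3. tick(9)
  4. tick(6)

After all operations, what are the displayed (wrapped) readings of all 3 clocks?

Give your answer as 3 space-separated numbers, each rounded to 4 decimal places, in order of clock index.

Answer: 35.0000 35.0000 35.0000

Derivation:
After op 1 tick(3): ref=3.0000 raw=[3.7500 3.7500 3.7500]
After op 2 tick(10): ref=13.0000 raw=[16.2500 16.2500 16.2500]
After op 3 tick(9): ref=22.0000 raw=[27.5000 27.5000 27.5000]
After op 4 tick(6): ref=28.0000 raw=[35.0000 35.0000 35.0000]
Wrap final raw readings (mod 60): 35.0000 mod 60 = 35.0000; 35.0000 mod 60 = 35.0000; 35.0000 mod 60 = 35.0000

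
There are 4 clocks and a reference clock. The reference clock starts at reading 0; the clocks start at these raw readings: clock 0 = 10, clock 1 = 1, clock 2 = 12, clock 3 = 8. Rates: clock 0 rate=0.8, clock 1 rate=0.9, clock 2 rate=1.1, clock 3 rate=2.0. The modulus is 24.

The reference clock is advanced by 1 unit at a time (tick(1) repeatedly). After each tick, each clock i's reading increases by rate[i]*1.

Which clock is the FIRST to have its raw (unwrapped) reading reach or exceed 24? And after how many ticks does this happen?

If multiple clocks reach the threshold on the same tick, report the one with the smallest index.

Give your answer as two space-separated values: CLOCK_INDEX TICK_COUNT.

Answer: 3 8

Derivation:
clock 0: start=10, rate=0.8, needs 24-10 = 14; ticks = ceil(14/0.8) = ceil(17.5000) = 18; reading at tick 18 = 10 + 0.8*18 = 24.4000
clock 1: start=1, rate=0.9, needs 24-1 = 23; ticks = ceil(23/0.9) = ceil(25.5556) = 26; reading at tick 26 = 1 + 0.9*26 = 24.4000
clock 2: start=12, rate=1.1, needs 24-12 = 12; ticks = ceil(12/1.1) = ceil(10.9091) = 11; reading at tick 11 = 12 + 1.1*11 = 24.1000
clock 3: start=8, rate=2.0, needs 24-8 = 16; ticks = ceil(16/2.0) = ceil(8.0000) = 8; reading at tick 8 = 8 + 2.0*8 = 24.0000
Minimum tick count = 8; winners = [3]; smallest index = 3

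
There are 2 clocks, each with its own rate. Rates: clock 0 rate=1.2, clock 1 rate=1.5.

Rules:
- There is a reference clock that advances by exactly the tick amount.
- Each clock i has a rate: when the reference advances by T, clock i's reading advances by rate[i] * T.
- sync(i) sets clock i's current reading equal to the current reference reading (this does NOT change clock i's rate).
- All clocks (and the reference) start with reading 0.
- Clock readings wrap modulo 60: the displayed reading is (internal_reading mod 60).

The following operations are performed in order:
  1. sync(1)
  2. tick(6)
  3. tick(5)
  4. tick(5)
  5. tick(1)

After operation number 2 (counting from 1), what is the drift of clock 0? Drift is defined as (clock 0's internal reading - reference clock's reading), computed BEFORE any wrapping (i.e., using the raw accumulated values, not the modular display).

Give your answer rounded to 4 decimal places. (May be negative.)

After op 1 sync(1): ref=0.0000 raw=[0.0000 0.0000]
After op 2 tick(6): ref=6.0000 raw=[7.2000 9.0000]
Drift of clock 0 after op 2: 7.2000 - 6.0000 = 1.2000

Answer: 1.2000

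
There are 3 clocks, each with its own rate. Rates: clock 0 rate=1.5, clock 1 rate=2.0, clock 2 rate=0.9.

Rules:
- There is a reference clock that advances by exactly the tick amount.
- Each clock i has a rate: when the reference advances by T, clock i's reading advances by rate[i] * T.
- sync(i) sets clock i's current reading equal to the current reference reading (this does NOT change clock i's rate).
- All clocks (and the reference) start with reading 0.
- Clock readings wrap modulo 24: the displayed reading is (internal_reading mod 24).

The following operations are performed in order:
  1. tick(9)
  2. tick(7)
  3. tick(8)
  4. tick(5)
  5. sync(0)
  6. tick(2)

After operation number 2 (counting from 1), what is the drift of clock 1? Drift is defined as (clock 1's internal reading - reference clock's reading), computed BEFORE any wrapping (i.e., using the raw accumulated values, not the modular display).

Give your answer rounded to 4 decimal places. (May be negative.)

After op 1 tick(9): ref=9.0000 raw=[13.5000 18.0000 8.1000]
After op 2 tick(7): ref=16.0000 raw=[24.0000 32.0000 14.4000]
Drift of clock 1 after op 2: 32.0000 - 16.0000 = 16.0000

Answer: 16.0000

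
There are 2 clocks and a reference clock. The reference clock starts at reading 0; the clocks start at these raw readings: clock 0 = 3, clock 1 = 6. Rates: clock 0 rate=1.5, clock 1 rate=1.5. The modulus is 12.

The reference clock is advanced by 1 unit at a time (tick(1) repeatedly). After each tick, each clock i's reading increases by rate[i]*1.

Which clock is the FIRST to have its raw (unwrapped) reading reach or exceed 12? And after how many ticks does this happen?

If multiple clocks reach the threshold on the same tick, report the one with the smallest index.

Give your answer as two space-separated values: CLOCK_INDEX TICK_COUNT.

clock 0: start=3, rate=1.5, needs 12-3 = 9; ticks = ceil(9/1.5) = ceil(6.0000) = 6; reading at tick 6 = 3 + 1.5*6 = 12.0000
clock 1: start=6, rate=1.5, needs 12-6 = 6; ticks = ceil(6/1.5) = ceil(4.0000) = 4; reading at tick 4 = 6 + 1.5*4 = 12.0000
Minimum tick count = 4; winners = [1]; smallest index = 1

Answer: 1 4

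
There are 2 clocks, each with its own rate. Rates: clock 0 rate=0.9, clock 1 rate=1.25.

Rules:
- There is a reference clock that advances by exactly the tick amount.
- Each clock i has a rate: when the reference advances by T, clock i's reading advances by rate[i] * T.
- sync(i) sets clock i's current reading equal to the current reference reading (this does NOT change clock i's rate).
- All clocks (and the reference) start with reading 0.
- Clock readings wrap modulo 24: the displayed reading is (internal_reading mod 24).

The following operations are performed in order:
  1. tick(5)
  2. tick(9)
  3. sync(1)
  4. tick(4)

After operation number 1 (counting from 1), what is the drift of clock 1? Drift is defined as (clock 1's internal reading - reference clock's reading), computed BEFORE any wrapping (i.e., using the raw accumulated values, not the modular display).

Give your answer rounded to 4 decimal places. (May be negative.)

After op 1 tick(5): ref=5.0000 raw=[4.5000 6.2500]
Drift of clock 1 after op 1: 6.2500 - 5.0000 = 1.2500

Answer: 1.2500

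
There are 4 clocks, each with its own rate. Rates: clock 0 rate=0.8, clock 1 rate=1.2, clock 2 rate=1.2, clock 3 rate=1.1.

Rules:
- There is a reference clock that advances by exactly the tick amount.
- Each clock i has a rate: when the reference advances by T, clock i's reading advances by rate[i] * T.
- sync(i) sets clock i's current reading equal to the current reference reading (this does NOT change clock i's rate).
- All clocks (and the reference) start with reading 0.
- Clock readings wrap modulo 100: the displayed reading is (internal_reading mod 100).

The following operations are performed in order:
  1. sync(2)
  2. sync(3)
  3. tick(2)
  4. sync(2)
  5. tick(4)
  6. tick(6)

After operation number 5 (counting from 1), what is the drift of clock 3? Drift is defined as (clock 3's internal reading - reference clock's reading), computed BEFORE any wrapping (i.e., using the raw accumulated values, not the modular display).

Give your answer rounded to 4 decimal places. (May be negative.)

After op 1 sync(2): ref=0.0000 raw=[0.0000 0.0000 0.0000 0.0000]
After op 2 sync(3): ref=0.0000 raw=[0.0000 0.0000 0.0000 0.0000]
After op 3 tick(2): ref=2.0000 raw=[1.6000 2.4000 2.4000 2.2000]
After op 4 sync(2): ref=2.0000 raw=[1.6000 2.4000 2.0000 2.2000]
After op 5 tick(4): ref=6.0000 raw=[4.8000 7.2000 6.8000 6.6000]
Drift of clock 3 after op 5: 6.6000 - 6.0000 = 0.6000

Answer: 0.6000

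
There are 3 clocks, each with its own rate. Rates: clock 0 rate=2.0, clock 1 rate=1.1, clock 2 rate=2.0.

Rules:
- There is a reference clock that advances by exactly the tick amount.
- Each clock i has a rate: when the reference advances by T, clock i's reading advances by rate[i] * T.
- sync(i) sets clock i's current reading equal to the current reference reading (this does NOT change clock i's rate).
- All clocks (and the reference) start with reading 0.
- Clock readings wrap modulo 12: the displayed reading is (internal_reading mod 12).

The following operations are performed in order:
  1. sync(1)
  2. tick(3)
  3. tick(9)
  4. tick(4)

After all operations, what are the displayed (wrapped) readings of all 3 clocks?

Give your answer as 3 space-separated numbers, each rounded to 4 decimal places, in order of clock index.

Answer: 8.0000 5.6000 8.0000

Derivation:
After op 1 sync(1): ref=0.0000 raw=[0.0000 0.0000 0.0000]
After op 2 tick(3): ref=3.0000 raw=[6.0000 3.3000 6.0000]
After op 3 tick(9): ref=12.0000 raw=[24.0000 13.2000 24.0000]
After op 4 tick(4): ref=16.0000 raw=[32.0000 17.6000 32.0000]
Wrap final raw readings (mod 12): 32.0000 mod 12 = 8.0000; 17.6000 mod 12 = 5.6000; 32.0000 mod 12 = 8.0000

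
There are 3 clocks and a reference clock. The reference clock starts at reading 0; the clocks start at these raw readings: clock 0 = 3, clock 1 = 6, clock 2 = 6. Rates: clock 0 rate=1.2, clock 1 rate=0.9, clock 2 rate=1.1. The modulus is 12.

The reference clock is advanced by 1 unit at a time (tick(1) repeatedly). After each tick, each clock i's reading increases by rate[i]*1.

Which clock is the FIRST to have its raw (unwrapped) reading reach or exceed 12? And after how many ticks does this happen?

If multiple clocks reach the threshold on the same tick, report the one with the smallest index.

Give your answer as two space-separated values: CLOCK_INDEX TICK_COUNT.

clock 0: start=3, rate=1.2, needs 12-3 = 9; ticks = ceil(9/1.2) = ceil(7.5000) = 8; reading at tick 8 = 3 + 1.2*8 = 12.6000
clock 1: start=6, rate=0.9, needs 12-6 = 6; ticks = ceil(6/0.9) = ceil(6.6667) = 7; reading at tick 7 = 6 + 0.9*7 = 12.3000
clock 2: start=6, rate=1.1, needs 12-6 = 6; ticks = ceil(6/1.1) = ceil(5.4545) = 6; reading at tick 6 = 6 + 1.1*6 = 12.6000
Minimum tick count = 6; winners = [2]; smallest index = 2

Answer: 2 6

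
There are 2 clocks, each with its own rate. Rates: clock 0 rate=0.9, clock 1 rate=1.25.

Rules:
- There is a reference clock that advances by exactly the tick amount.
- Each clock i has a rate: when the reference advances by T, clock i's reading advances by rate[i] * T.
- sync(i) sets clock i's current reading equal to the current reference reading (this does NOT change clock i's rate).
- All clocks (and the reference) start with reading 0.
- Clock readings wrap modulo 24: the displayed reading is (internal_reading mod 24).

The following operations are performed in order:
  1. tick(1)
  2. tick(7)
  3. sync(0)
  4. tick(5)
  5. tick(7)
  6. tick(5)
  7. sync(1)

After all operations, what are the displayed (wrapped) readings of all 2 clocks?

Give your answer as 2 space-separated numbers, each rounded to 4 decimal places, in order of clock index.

After op 1 tick(1): ref=1.0000 raw=[0.9000 1.2500]
After op 2 tick(7): ref=8.0000 raw=[7.2000 10.0000]
After op 3 sync(0): ref=8.0000 raw=[8.0000 10.0000]
After op 4 tick(5): ref=13.0000 raw=[12.5000 16.2500]
After op 5 tick(7): ref=20.0000 raw=[18.8000 25.0000]
After op 6 tick(5): ref=25.0000 raw=[23.3000 31.2500]
After op 7 sync(1): ref=25.0000 raw=[23.3000 25.0000]
Wrap final raw readings (mod 24): 23.3000 mod 24 = 23.3000; 25.0000 mod 24 = 1.0000

Answer: 23.3000 1.0000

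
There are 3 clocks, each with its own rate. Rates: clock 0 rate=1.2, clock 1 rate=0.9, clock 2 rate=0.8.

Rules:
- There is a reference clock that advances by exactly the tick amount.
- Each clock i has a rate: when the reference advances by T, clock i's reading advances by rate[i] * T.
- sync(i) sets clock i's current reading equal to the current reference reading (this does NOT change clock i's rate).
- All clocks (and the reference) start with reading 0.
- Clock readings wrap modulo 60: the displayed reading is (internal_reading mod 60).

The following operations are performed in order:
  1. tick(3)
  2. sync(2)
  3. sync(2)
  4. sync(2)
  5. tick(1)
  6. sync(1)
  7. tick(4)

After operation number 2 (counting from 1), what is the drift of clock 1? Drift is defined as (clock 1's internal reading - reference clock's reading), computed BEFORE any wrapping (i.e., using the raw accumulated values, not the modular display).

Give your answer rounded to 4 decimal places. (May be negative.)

After op 1 tick(3): ref=3.0000 raw=[3.6000 2.7000 2.4000]
After op 2 sync(2): ref=3.0000 raw=[3.6000 2.7000 3.0000]
Drift of clock 1 after op 2: 2.7000 - 3.0000 = -0.3000

Answer: -0.3000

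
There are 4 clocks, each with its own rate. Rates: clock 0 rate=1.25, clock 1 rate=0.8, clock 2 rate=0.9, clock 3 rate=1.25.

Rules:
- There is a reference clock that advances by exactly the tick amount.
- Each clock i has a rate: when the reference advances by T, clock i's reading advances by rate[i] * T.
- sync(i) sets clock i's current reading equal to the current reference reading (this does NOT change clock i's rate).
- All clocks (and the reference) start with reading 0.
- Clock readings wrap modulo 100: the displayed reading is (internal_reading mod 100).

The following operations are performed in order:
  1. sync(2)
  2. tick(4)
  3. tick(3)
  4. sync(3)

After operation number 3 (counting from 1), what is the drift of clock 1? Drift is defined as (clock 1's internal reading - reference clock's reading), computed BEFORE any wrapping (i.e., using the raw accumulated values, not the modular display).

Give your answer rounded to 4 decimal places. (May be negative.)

Answer: -1.4000

Derivation:
After op 1 sync(2): ref=0.0000 raw=[0.0000 0.0000 0.0000 0.0000]
After op 2 tick(4): ref=4.0000 raw=[5.0000 3.2000 3.6000 5.0000]
After op 3 tick(3): ref=7.0000 raw=[8.7500 5.6000 6.3000 8.7500]
Drift of clock 1 after op 3: 5.6000 - 7.0000 = -1.4000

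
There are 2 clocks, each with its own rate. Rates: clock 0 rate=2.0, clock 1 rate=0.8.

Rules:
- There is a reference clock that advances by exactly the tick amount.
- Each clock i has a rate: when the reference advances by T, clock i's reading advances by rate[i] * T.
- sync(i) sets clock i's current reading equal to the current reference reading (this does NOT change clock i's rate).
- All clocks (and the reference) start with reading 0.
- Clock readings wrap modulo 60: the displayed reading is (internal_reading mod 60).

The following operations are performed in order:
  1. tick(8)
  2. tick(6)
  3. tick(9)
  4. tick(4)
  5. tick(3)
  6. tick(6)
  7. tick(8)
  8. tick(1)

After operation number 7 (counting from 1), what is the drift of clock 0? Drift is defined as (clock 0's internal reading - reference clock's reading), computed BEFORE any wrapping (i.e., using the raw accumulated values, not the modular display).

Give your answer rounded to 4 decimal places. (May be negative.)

Answer: 44.0000

Derivation:
After op 1 tick(8): ref=8.0000 raw=[16.0000 6.4000]
After op 2 tick(6): ref=14.0000 raw=[28.0000 11.2000]
After op 3 tick(9): ref=23.0000 raw=[46.0000 18.4000]
After op 4 tick(4): ref=27.0000 raw=[54.0000 21.6000]
After op 5 tick(3): ref=30.0000 raw=[60.0000 24.0000]
After op 6 tick(6): ref=36.0000 raw=[72.0000 28.8000]
After op 7 tick(8): ref=44.0000 raw=[88.0000 35.2000]
Drift of clock 0 after op 7: 88.0000 - 44.0000 = 44.0000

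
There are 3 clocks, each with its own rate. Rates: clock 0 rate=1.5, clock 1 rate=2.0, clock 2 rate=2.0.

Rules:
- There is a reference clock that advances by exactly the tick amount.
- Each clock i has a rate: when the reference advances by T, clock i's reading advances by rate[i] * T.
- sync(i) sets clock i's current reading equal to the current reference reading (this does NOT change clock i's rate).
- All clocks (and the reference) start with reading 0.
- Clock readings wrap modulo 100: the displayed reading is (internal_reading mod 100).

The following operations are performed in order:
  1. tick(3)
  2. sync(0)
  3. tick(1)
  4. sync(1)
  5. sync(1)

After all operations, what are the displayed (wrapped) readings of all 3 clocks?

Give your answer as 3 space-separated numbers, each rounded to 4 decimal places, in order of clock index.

Answer: 4.5000 4.0000 8.0000

Derivation:
After op 1 tick(3): ref=3.0000 raw=[4.5000 6.0000 6.0000]
After op 2 sync(0): ref=3.0000 raw=[3.0000 6.0000 6.0000]
After op 3 tick(1): ref=4.0000 raw=[4.5000 8.0000 8.0000]
After op 4 sync(1): ref=4.0000 raw=[4.5000 4.0000 8.0000]
After op 5 sync(1): ref=4.0000 raw=[4.5000 4.0000 8.0000]
Wrap final raw readings (mod 100): 4.5000 mod 100 = 4.5000; 4.0000 mod 100 = 4.0000; 8.0000 mod 100 = 8.0000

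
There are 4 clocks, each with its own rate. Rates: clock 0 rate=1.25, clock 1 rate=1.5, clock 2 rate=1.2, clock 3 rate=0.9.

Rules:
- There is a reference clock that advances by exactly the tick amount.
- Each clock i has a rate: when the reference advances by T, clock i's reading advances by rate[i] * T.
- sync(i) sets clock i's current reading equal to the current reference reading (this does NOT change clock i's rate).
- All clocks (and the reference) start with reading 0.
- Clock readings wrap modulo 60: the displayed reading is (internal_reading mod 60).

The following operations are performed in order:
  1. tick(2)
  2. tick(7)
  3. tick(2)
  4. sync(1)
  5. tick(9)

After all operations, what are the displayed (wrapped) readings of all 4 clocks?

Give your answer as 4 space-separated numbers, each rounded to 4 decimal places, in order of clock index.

Answer: 25.0000 24.5000 24.0000 18.0000

Derivation:
After op 1 tick(2): ref=2.0000 raw=[2.5000 3.0000 2.4000 1.8000]
After op 2 tick(7): ref=9.0000 raw=[11.2500 13.5000 10.8000 8.1000]
After op 3 tick(2): ref=11.0000 raw=[13.7500 16.5000 13.2000 9.9000]
After op 4 sync(1): ref=11.0000 raw=[13.7500 11.0000 13.2000 9.9000]
After op 5 tick(9): ref=20.0000 raw=[25.0000 24.5000 24.0000 18.0000]
Wrap final raw readings (mod 60): 25.0000 mod 60 = 25.0000; 24.5000 mod 60 = 24.5000; 24.0000 mod 60 = 24.0000; 18.0000 mod 60 = 18.0000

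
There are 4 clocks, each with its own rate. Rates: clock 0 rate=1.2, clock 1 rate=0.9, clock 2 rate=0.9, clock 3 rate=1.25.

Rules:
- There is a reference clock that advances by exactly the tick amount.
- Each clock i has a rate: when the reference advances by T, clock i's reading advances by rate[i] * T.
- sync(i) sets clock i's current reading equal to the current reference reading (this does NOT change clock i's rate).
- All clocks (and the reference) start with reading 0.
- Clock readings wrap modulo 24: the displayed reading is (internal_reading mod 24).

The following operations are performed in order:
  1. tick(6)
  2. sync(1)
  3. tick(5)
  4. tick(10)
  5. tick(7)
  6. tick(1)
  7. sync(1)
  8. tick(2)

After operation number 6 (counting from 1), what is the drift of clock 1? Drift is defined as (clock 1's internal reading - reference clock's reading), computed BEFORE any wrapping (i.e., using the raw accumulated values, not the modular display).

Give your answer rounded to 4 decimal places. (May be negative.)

After op 1 tick(6): ref=6.0000 raw=[7.2000 5.4000 5.4000 7.5000]
After op 2 sync(1): ref=6.0000 raw=[7.2000 6.0000 5.4000 7.5000]
After op 3 tick(5): ref=11.0000 raw=[13.2000 10.5000 9.9000 13.7500]
After op 4 tick(10): ref=21.0000 raw=[25.2000 19.5000 18.9000 26.2500]
After op 5 tick(7): ref=28.0000 raw=[33.6000 25.8000 25.2000 35.0000]
After op 6 tick(1): ref=29.0000 raw=[34.8000 26.7000 26.1000 36.2500]
Drift of clock 1 after op 6: 26.7000 - 29.0000 = -2.3000

Answer: -2.3000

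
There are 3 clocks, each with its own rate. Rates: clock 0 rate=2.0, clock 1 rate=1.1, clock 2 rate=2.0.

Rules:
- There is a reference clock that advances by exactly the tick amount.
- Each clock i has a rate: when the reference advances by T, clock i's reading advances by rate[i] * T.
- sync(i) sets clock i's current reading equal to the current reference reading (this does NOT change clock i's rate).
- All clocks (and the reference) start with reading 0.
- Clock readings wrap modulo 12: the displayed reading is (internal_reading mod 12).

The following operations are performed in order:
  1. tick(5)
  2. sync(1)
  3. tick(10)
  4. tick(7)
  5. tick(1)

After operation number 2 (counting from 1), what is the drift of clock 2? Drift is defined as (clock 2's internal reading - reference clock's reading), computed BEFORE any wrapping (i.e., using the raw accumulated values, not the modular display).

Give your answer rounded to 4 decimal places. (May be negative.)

Answer: 5.0000

Derivation:
After op 1 tick(5): ref=5.0000 raw=[10.0000 5.5000 10.0000]
After op 2 sync(1): ref=5.0000 raw=[10.0000 5.0000 10.0000]
Drift of clock 2 after op 2: 10.0000 - 5.0000 = 5.0000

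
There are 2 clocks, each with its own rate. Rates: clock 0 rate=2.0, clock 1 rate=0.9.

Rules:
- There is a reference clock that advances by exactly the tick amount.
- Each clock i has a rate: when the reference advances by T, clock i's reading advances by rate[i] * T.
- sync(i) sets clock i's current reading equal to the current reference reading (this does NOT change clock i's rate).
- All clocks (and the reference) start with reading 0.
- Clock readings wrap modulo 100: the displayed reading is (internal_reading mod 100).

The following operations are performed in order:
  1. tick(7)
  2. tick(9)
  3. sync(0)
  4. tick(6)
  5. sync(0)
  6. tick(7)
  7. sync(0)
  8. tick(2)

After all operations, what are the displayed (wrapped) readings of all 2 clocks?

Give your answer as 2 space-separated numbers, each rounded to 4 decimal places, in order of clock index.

After op 1 tick(7): ref=7.0000 raw=[14.0000 6.3000]
After op 2 tick(9): ref=16.0000 raw=[32.0000 14.4000]
After op 3 sync(0): ref=16.0000 raw=[16.0000 14.4000]
After op 4 tick(6): ref=22.0000 raw=[28.0000 19.8000]
After op 5 sync(0): ref=22.0000 raw=[22.0000 19.8000]
After op 6 tick(7): ref=29.0000 raw=[36.0000 26.1000]
After op 7 sync(0): ref=29.0000 raw=[29.0000 26.1000]
After op 8 tick(2): ref=31.0000 raw=[33.0000 27.9000]
Wrap final raw readings (mod 100): 33.0000 mod 100 = 33.0000; 27.9000 mod 100 = 27.9000

Answer: 33.0000 27.9000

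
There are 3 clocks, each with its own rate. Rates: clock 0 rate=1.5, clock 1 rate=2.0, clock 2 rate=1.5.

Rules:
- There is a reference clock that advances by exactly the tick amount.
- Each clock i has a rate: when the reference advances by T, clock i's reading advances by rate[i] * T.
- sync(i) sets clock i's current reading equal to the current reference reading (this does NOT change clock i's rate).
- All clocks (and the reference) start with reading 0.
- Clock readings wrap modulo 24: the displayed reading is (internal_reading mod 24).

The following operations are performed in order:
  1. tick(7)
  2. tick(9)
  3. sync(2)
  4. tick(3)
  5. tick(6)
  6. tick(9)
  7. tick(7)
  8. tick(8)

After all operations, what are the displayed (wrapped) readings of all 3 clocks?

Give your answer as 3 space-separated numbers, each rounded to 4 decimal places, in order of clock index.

Answer: 1.5000 2.0000 17.5000

Derivation:
After op 1 tick(7): ref=7.0000 raw=[10.5000 14.0000 10.5000]
After op 2 tick(9): ref=16.0000 raw=[24.0000 32.0000 24.0000]
After op 3 sync(2): ref=16.0000 raw=[24.0000 32.0000 16.0000]
After op 4 tick(3): ref=19.0000 raw=[28.5000 38.0000 20.5000]
After op 5 tick(6): ref=25.0000 raw=[37.5000 50.0000 29.5000]
After op 6 tick(9): ref=34.0000 raw=[51.0000 68.0000 43.0000]
After op 7 tick(7): ref=41.0000 raw=[61.5000 82.0000 53.5000]
After op 8 tick(8): ref=49.0000 raw=[73.5000 98.0000 65.5000]
Wrap final raw readings (mod 24): 73.5000 mod 24 = 1.5000; 98.0000 mod 24 = 2.0000; 65.5000 mod 24 = 17.5000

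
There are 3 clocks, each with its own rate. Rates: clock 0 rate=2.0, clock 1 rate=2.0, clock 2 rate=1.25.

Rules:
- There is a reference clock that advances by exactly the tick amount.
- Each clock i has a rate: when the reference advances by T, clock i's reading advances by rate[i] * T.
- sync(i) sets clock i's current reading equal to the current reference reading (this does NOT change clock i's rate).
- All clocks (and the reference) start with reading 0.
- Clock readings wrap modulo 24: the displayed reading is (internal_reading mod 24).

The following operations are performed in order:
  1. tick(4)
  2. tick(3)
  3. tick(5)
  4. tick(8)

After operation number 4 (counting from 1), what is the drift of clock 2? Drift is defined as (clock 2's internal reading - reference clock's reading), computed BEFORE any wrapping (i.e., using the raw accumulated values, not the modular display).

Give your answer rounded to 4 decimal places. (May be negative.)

Answer: 5.0000

Derivation:
After op 1 tick(4): ref=4.0000 raw=[8.0000 8.0000 5.0000]
After op 2 tick(3): ref=7.0000 raw=[14.0000 14.0000 8.7500]
After op 3 tick(5): ref=12.0000 raw=[24.0000 24.0000 15.0000]
After op 4 tick(8): ref=20.0000 raw=[40.0000 40.0000 25.0000]
Drift of clock 2 after op 4: 25.0000 - 20.0000 = 5.0000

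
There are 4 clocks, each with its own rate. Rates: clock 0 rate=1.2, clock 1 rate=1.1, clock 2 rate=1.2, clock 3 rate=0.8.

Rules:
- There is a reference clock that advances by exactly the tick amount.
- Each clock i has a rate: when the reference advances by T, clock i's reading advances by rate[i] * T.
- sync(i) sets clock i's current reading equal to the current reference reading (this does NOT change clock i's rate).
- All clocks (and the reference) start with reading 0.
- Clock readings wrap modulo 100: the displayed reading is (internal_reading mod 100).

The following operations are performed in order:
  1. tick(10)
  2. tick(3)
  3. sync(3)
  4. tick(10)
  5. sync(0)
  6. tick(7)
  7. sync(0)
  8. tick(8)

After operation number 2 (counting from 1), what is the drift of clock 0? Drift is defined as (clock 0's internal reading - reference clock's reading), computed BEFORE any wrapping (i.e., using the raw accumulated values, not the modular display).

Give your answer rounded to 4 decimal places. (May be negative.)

After op 1 tick(10): ref=10.0000 raw=[12.0000 11.0000 12.0000 8.0000]
After op 2 tick(3): ref=13.0000 raw=[15.6000 14.3000 15.6000 10.4000]
Drift of clock 0 after op 2: 15.6000 - 13.0000 = 2.6000

Answer: 2.6000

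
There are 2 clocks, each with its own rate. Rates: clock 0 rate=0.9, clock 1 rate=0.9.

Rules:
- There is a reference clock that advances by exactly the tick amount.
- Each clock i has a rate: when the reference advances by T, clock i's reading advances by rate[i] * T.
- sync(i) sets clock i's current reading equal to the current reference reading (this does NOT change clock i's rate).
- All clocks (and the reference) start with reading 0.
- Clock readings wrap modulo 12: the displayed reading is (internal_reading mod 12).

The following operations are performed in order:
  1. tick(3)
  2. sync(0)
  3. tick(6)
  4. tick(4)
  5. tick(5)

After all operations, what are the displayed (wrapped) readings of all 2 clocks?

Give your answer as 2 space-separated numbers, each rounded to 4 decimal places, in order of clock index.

Answer: 4.5000 4.2000

Derivation:
After op 1 tick(3): ref=3.0000 raw=[2.7000 2.7000]
After op 2 sync(0): ref=3.0000 raw=[3.0000 2.7000]
After op 3 tick(6): ref=9.0000 raw=[8.4000 8.1000]
After op 4 tick(4): ref=13.0000 raw=[12.0000 11.7000]
After op 5 tick(5): ref=18.0000 raw=[16.5000 16.2000]
Wrap final raw readings (mod 12): 16.5000 mod 12 = 4.5000; 16.2000 mod 12 = 4.2000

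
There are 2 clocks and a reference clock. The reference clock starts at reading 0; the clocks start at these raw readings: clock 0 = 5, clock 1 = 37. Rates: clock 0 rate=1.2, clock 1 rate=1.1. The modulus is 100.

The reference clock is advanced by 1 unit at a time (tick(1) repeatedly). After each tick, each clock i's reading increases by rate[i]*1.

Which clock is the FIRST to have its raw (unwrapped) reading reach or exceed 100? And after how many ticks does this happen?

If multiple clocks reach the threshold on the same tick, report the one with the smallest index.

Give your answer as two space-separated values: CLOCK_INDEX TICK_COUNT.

Answer: 1 58

Derivation:
clock 0: start=5, rate=1.2, needs 100-5 = 95; ticks = ceil(95/1.2) = ceil(79.1667) = 80; reading at tick 80 = 5 + 1.2*80 = 101.0000
clock 1: start=37, rate=1.1, needs 100-37 = 63; ticks = ceil(63/1.1) = ceil(57.2727) = 58; reading at tick 58 = 37 + 1.1*58 = 100.8000
Minimum tick count = 58; winners = [1]; smallest index = 1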